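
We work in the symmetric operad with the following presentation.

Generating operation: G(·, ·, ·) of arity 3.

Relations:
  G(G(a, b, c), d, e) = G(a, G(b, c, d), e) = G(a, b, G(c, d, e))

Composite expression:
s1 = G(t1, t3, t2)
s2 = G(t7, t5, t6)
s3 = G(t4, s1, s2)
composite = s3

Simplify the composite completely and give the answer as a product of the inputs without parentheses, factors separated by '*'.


t4 * t1 * t3 * t2 * t7 * t5 * t6

Key point: G is associative — brackets drop, the t-order remains.
G(t1, t3, t2) collapses to t1 * t3 * t2
G(t7, t5, t6) collapses to t7 * t5 * t6
G(t4, G(t1, t3, t2), G(t7, t5, t6)) collapses to t4 * t1 * t3 * t2 * t7 * t5 * t6


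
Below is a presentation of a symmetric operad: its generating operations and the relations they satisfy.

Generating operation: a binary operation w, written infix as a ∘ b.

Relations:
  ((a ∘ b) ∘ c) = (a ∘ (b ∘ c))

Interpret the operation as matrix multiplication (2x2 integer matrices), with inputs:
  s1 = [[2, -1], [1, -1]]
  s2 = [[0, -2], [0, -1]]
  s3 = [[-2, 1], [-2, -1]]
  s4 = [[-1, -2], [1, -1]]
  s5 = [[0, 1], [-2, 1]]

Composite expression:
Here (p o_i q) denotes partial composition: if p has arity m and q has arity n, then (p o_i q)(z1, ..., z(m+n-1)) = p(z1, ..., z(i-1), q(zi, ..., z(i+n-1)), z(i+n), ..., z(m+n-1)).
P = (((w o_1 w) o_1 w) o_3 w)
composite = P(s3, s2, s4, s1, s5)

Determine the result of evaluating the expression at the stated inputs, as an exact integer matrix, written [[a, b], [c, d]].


[[0, 3], [0, 5]]

(s3 ∘ s2) = [[0, 3], [0, 5]]
(s4 ∘ s1) = [[-4, 3], [1, 0]]
((s3 ∘ s2) ∘ (s4 ∘ s1)) = [[3, 0], [5, 0]]
(((s3 ∘ s2) ∘ (s4 ∘ s1)) ∘ s5) = [[0, 3], [0, 5]]


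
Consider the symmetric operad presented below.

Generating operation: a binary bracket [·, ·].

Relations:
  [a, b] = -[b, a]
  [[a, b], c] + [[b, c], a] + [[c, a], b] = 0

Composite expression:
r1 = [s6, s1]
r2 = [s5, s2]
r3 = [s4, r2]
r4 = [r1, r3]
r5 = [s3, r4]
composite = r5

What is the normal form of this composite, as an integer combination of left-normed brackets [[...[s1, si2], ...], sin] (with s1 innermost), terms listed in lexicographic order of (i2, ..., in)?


[[[[[s1, s6], s2], s5], s4], s3] - [[[[[s1, s6], s4], s2], s5], s3] + [[[[[s1, s6], s4], s5], s2], s3] - [[[[[s1, s6], s5], s2], s4], s3]

Expand each bracket as ab - ba; the s1-initial words give the coefficients.
Composite bracket: [s3, [[s6, s1], [s4, [s5, s2]]]]
Under [a, b] = ab - ba we get 32 signed associative words (2^5 = 32).
Words beginning with s1 determine it all:
  s1s6s2s5s4s3 appears with sign +1, giving the term +[[[[[s1, s6], s2], s5], s4], s3]
  s1s6s4s2s5s3 appears with sign -1, giving the term -[[[[[s1, s6], s4], s2], s5], s3]
  s1s6s4s5s2s3 appears with sign +1, giving the term +[[[[[s1, s6], s4], s5], s2], s3]
  s1s6s5s2s4s3 appears with sign -1, giving the term -[[[[[s1, s6], s5], s2], s4], s3]


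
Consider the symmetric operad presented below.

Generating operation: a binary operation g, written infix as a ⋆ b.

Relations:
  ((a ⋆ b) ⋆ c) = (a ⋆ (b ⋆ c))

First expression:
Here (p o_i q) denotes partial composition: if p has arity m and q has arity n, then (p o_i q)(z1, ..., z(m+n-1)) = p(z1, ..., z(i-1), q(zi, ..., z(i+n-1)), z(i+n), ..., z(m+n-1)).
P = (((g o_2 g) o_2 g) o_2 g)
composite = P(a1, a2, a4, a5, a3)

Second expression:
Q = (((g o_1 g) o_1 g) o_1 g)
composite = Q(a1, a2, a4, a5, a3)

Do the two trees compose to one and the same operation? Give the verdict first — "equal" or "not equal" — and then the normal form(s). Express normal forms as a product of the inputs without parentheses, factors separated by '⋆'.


Reducing the first expression gives a1 ⋆ a2 ⋆ a4 ⋆ a5 ⋆ a3
Reducing the second expression gives a1 ⋆ a2 ⋆ a4 ⋆ a5 ⋆ a3
The forms coincide; equal.

equal; both compose to a1 ⋆ a2 ⋆ a4 ⋆ a5 ⋆ a3


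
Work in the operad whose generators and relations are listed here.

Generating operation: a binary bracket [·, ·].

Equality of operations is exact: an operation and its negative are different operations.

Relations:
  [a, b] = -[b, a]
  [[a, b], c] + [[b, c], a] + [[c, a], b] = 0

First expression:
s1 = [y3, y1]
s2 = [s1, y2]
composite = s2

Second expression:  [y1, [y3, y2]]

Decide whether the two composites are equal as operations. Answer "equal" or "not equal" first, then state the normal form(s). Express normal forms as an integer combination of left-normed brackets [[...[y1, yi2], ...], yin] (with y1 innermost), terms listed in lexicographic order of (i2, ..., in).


The first expression, normalized: -[[y1, y3], y2]
The second expression, normalized: -[[y1, y2], y3] + [[y1, y3], y2]
The normal forms differ: not equal.

not equal: they reduce to -[[y1, y3], y2] and -[[y1, y2], y3] + [[y1, y3], y2]


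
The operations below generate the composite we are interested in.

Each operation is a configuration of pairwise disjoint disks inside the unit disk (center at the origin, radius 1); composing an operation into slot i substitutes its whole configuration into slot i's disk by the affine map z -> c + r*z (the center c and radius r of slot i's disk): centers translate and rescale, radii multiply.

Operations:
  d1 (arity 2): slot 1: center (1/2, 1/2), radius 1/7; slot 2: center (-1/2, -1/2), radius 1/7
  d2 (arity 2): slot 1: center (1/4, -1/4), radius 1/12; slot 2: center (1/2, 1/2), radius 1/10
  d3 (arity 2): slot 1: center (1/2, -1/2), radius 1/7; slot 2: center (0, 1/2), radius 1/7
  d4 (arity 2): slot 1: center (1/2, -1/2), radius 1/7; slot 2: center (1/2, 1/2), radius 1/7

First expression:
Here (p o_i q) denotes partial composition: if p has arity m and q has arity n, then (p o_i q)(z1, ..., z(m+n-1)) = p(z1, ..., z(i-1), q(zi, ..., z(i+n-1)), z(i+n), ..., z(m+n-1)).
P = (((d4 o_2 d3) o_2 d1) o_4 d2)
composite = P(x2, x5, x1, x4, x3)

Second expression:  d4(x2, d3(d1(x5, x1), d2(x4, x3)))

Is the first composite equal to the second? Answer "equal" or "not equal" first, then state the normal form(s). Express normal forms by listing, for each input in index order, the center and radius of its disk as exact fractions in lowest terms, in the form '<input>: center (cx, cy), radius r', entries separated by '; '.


equal; both compose to x1: center (55/98, 41/98), radius 1/343; x2: center (1/2, -1/2), radius 1/7; x3: center (25/49, 57/98), radius 1/490; x4: center (99/196, 111/196), radius 1/588; x5: center (57/98, 43/98), radius 1/343

Reducing the first expression gives x1: center (55/98, 41/98), radius 1/343; x2: center (1/2, -1/2), radius 1/7; x3: center (25/49, 57/98), radius 1/490; x4: center (99/196, 111/196), radius 1/588; x5: center (57/98, 43/98), radius 1/343
Reducing the second expression gives x1: center (55/98, 41/98), radius 1/343; x2: center (1/2, -1/2), radius 1/7; x3: center (25/49, 57/98), radius 1/490; x4: center (99/196, 111/196), radius 1/588; x5: center (57/98, 43/98), radius 1/343
Identical normal forms: equal.


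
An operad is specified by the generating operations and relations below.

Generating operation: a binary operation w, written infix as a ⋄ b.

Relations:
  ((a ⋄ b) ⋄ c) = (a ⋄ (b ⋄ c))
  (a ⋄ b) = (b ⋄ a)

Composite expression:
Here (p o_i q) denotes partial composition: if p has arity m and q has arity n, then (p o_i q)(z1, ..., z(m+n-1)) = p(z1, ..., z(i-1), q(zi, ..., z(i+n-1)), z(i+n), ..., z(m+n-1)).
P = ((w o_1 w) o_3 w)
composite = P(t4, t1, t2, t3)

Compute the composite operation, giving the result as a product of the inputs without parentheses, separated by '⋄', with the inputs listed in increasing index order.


t1 ⋄ t2 ⋄ t3 ⋄ t4

Key point: w commutes, so take the t-inputs in any fixed order.
(t4 ⋄ t1) linearizes to t4 ⋄ t1
(t2 ⋄ t3) linearizes to t2 ⋄ t3
((t4 ⋄ t1) ⋄ (t2 ⋄ t3)) linearizes to t4 ⋄ t1 ⋄ t2 ⋄ t3
rearranged into index order: t1 ⋄ t2 ⋄ t3 ⋄ t4


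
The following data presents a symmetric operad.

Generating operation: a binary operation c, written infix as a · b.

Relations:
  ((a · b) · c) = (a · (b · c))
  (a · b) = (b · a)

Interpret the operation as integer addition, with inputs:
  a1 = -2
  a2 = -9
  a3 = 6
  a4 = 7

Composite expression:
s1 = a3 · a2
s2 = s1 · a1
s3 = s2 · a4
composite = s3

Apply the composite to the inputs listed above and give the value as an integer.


(a3 · a2) = -3
((a3 · a2) · a1) = -5
(((a3 · a2) · a1) · a4) = 2

2


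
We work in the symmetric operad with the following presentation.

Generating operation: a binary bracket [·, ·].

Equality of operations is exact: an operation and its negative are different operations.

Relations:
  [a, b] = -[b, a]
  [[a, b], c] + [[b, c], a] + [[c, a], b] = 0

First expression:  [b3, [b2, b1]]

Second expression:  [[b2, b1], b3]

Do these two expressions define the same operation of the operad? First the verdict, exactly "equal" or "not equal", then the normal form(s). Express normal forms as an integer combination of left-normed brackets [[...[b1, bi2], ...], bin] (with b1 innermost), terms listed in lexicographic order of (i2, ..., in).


not equal: they reduce to [[b1, b2], b3] and -[[b1, b2], b3]

The first composite normalizes to [[b1, b2], b3]
The second composite normalizes to -[[b1, b2], b3]
The normal forms differ: not equal.


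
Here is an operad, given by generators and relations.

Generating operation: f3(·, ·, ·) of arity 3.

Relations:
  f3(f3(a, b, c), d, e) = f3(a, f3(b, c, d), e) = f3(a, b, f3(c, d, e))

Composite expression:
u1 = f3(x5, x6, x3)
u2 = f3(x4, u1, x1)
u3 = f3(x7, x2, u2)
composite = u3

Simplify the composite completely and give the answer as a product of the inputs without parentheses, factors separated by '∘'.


x7 ∘ x2 ∘ x4 ∘ x5 ∘ x6 ∘ x3 ∘ x1

Key point: f3 is associative — brackets drop, the x-order remains.
f3(x5, x6, x3) spells out as x5 ∘ x6 ∘ x3
f3(x4, f3(x5, x6, x3), x1) spells out as x4 ∘ x5 ∘ x6 ∘ x3 ∘ x1
f3(x7, x2, f3(x4, f3(x5, x6, x3), x1)) spells out as x7 ∘ x2 ∘ x4 ∘ x5 ∘ x6 ∘ x3 ∘ x1


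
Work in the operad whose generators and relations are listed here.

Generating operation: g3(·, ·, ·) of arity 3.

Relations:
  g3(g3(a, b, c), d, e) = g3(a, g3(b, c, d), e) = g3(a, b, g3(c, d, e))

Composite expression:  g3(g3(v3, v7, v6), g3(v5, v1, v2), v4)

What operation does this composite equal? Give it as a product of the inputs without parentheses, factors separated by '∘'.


v3 ∘ v7 ∘ v6 ∘ v5 ∘ v1 ∘ v2 ∘ v4

Every regrouping of g3 is equal, so read the v-inputs in written order.
g3(v3, v7, v6) spells out as v3 ∘ v7 ∘ v6
g3(v5, v1, v2) spells out as v5 ∘ v1 ∘ v2
g3(g3(v3, v7, v6), g3(v5, v1, v2), v4) spells out as v3 ∘ v7 ∘ v6 ∘ v5 ∘ v1 ∘ v2 ∘ v4


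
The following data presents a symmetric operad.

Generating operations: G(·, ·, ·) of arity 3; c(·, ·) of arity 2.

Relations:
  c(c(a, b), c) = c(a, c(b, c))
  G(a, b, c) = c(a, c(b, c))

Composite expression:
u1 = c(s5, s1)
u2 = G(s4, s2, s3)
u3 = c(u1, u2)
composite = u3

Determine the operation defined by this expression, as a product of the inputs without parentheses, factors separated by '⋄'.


s5 ⋄ s1 ⋄ s4 ⋄ s2 ⋄ s3

The c-tree's shape is irrelevant; the s-reading-order decides.
c(s5, s1) reduces to s5 ⋄ s1
G(s4, s2, s3) reduces to s4 ⋄ s2 ⋄ s3
c(c(s5, s1), G(s4, s2, s3)) reduces to s5 ⋄ s1 ⋄ s4 ⋄ s2 ⋄ s3


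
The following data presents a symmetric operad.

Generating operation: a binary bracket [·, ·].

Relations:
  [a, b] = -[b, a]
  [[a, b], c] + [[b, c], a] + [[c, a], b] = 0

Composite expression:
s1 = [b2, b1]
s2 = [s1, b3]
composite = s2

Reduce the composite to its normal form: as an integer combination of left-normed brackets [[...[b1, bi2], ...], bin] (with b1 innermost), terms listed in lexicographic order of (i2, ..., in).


Antisymmetry and Jacobi reduce to b1-anchored left-normed brackets.
Composite bracket: [[b2, b1], b3]
Each bracket splits as ab - ba, giving 4 signed words (2^2 = 4).
Keep just the words that open with b1:
  the word b1b2b3 carries sign -1 and contributes -[[b1, b2], b3]

-[[b1, b2], b3]


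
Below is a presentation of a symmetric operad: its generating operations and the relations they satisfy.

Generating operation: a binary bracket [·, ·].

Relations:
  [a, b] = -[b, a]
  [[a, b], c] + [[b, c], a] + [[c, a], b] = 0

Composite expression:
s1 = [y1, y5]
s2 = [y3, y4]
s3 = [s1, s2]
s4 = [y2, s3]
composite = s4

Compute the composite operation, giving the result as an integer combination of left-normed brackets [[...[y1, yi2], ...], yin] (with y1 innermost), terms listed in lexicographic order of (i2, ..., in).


Skip Jacobi rewriting: expand, keep y1-initial words, read off terms.
Composite bracket: [y2, [[y1, y5], [y3, y4]]]
Expanding via [a, b] = ab - ba: 16 signed words (2^4 = 16).
Keep just the words that open with y1:
  y1y5y3y4y2 appears with sign -1, giving the term -[[[[y1, y5], y3], y4], y2]
  y1y5y4y3y2 appears with sign +1, giving the term +[[[[y1, y5], y4], y3], y2]

-[[[[y1, y5], y3], y4], y2] + [[[[y1, y5], y4], y3], y2]


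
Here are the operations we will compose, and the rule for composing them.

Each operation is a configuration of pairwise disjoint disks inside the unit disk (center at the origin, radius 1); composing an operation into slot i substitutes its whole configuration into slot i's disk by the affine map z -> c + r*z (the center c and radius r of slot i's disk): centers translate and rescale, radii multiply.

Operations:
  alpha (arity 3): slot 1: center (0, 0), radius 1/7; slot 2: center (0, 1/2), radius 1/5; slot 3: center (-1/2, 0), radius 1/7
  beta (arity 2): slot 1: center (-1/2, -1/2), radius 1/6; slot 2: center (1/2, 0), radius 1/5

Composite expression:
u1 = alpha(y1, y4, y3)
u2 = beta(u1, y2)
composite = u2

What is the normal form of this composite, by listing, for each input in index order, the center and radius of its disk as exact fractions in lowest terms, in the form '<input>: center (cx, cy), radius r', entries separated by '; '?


Only the slot chain above each y matters under beta; compose those maps.
input y1: applying the 2 nested substitutions gives center (-1/2, -1/2), radius 1/42
input y4: applying the 2 nested substitutions gives center (-1/2, -5/12), radius 1/30
input y3: applying the 2 nested substitutions gives center (-7/12, -1/2), radius 1/42
input y2: applying the 1 nested substitution gives center (1/2, 0), radius 1/5

y1: center (-1/2, -1/2), radius 1/42; y2: center (1/2, 0), radius 1/5; y3: center (-7/12, -1/2), radius 1/42; y4: center (-1/2, -5/12), radius 1/30


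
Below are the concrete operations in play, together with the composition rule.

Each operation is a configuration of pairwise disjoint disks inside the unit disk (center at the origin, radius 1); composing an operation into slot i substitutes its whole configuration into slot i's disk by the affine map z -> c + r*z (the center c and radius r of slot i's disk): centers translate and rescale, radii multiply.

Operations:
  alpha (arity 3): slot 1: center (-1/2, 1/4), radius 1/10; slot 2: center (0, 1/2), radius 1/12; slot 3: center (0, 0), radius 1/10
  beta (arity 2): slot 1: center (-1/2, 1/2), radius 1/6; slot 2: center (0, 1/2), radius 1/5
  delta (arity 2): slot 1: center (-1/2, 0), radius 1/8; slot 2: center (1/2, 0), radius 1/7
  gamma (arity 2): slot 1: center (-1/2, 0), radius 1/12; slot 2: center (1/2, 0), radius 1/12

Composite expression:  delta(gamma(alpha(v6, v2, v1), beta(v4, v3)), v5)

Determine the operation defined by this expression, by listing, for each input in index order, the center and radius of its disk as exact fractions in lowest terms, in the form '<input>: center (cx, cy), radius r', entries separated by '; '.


Follow each v-input down from delta: c' goes to c + r*c', radius to r*r'.
v6 passes through 3 substitutions, ending at center (-109/192, 1/384), radius 1/960
v2 passes through 3 substitutions, ending at center (-9/16, 1/192), radius 1/1152
v1 passes through 3 substitutions, ending at center (-9/16, 0), radius 1/960
v4 passes through 3 substitutions, ending at center (-85/192, 1/192), radius 1/576
v3 passes through 3 substitutions, ending at center (-7/16, 1/192), radius 1/480
v5 passes through 1 substitution, ending at center (1/2, 0), radius 1/7

v1: center (-9/16, 0), radius 1/960; v2: center (-9/16, 1/192), radius 1/1152; v3: center (-7/16, 1/192), radius 1/480; v4: center (-85/192, 1/192), radius 1/576; v5: center (1/2, 0), radius 1/7; v6: center (-109/192, 1/384), radius 1/960


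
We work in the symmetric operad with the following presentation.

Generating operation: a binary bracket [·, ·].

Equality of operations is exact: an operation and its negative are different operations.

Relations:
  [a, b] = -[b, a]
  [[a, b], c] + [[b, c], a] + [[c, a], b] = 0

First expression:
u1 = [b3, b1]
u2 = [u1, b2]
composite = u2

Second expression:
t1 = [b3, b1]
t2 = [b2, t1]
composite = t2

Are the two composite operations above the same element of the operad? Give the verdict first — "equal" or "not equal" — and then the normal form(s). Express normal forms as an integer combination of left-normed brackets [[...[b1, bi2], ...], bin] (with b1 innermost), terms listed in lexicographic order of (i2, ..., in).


Reducing the first expression gives -[[b1, b3], b2]
Reducing the second expression gives [[b1, b3], b2]
The forms do not match — not equal.

not equal; first: -[[b1, b3], b2]; second: [[b1, b3], b2]


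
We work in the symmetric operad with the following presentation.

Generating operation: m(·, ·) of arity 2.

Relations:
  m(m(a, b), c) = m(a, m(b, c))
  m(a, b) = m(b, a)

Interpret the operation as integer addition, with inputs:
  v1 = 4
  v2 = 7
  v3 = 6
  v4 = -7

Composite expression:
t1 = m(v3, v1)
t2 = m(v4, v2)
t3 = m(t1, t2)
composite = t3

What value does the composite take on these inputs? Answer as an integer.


10

m(v3, v1) = 10
m(v4, v2) = 0
m(m(v3, v1), m(v4, v2)) = 10


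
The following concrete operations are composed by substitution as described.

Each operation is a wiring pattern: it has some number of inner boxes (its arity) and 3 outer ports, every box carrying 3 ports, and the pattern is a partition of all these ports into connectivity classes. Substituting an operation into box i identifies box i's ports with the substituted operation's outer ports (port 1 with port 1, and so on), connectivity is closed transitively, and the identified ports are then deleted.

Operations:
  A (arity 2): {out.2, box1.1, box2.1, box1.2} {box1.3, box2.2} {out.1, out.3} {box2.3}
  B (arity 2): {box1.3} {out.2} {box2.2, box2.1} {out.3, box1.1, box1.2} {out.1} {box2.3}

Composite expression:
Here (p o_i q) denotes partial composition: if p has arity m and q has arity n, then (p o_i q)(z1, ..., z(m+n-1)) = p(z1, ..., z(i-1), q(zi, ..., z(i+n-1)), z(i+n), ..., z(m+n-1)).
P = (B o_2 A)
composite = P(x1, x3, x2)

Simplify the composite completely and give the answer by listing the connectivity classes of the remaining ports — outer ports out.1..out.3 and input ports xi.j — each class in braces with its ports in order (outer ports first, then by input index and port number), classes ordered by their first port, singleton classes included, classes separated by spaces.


{out.1} {out.2} {out.3, x1.1, x1.2} {x1.3} {x2.1, x3.1, x3.2} {x2.2, x3.3} {x2.3}

After gluing at B, chains via deleted ports link the x-ports.
stage A: inputs (x3, x2), connectivity {out.1, out.3} {out.2, x2.1, x3.1, x3.2} {x2.2, x3.3} {x2.3}, out.j its boundary
stage B: inputs (x1, x3, x2), connectivity {out.1} {out.2} {out.3, x1.1, x1.2} {x1.3} {x2.1, x3.1, x3.2} {x2.2, x3.3} {x2.3}, out.j its boundary


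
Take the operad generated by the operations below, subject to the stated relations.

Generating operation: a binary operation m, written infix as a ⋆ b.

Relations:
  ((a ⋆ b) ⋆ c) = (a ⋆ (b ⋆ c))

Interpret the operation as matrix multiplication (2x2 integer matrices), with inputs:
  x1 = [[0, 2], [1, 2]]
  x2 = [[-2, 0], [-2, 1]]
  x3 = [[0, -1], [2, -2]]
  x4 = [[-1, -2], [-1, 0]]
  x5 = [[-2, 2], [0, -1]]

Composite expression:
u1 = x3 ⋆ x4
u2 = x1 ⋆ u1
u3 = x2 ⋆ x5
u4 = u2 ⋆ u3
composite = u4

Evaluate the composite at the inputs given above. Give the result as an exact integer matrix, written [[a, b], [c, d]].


(x3 ⋆ x4) = [[1, 0], [0, -4]]
(x1 ⋆ (x3 ⋆ x4)) = [[0, -8], [1, -8]]
(x2 ⋆ x5) = [[4, -4], [4, -5]]
((x1 ⋆ (x3 ⋆ x4)) ⋆ (x2 ⋆ x5)) = [[-32, 40], [-28, 36]]

[[-32, 40], [-28, 36]]


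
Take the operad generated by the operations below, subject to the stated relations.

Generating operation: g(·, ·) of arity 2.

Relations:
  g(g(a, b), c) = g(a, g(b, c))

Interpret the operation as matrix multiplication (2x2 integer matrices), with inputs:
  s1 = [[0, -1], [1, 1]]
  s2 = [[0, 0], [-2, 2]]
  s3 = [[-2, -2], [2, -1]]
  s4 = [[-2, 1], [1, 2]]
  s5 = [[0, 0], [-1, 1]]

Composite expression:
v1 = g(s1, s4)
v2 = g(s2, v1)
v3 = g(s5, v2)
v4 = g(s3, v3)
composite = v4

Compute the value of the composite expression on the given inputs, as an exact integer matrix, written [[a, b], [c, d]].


g(s1, s4) = [[-1, -2], [-1, 3]]
g(s2, g(s1, s4)) = [[0, 0], [0, 10]]
g(s5, g(s2, g(s1, s4))) = [[0, 0], [0, 10]]
g(s3, g(s5, g(s2, g(s1, s4)))) = [[0, -20], [0, -10]]

[[0, -20], [0, -10]]


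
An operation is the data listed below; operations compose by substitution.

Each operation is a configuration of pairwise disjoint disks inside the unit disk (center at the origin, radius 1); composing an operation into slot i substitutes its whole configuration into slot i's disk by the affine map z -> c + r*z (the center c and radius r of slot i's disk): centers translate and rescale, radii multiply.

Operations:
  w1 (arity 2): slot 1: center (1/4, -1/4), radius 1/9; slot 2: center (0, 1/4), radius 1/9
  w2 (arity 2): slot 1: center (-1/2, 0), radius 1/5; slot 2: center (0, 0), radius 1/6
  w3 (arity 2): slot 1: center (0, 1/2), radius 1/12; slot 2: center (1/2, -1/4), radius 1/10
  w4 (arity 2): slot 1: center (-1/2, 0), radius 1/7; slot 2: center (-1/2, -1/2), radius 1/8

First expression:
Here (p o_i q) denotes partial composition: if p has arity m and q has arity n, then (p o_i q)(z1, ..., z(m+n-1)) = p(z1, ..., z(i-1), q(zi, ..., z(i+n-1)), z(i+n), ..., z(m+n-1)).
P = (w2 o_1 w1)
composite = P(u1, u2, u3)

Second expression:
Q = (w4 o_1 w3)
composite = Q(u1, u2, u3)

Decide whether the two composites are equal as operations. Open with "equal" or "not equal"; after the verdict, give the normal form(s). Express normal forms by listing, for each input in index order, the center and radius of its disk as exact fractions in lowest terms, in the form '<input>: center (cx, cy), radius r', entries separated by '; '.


not equal; the first gives u1: center (-9/20, -1/20), radius 1/45; u2: center (-1/2, 1/20), radius 1/45; u3: center (0, 0), radius 1/6 and the second u1: center (-1/2, 1/14), radius 1/84; u2: center (-3/7, -1/28), radius 1/70; u3: center (-1/2, -1/2), radius 1/8

The first expression, normalized: u1: center (-9/20, -1/20), radius 1/45; u2: center (-1/2, 1/20), radius 1/45; u3: center (0, 0), radius 1/6
The second expression, normalized: u1: center (-1/2, 1/14), radius 1/84; u2: center (-3/7, -1/28), radius 1/70; u3: center (-1/2, -1/2), radius 1/8
The forms do not match — not equal.


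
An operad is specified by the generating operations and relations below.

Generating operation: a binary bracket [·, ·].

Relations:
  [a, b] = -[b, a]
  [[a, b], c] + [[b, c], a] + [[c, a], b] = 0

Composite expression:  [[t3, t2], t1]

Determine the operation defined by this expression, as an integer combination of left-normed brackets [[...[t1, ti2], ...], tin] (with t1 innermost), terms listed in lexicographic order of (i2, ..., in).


In the tensor algebra, words opening t1 carry the t1-anchored form.
Composite bracket: [[t3, t2], t1]
Each bracket splits as ab - ba, giving 4 signed words (2^2 = 4).
The t1-initial words carry the normal form:
  t1t2t3 (sign +1) contributes +[[t1, t2], t3]
  t1t3t2 (sign -1) contributes -[[t1, t3], t2]

[[t1, t2], t3] - [[t1, t3], t2]


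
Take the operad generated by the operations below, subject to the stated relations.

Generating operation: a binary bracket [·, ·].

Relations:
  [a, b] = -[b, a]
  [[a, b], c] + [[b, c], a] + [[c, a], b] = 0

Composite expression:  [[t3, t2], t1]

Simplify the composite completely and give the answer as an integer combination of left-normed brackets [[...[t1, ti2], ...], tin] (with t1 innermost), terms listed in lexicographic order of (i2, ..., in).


Skip Jacobi rewriting: expand, keep t1-initial words, read off terms.
Composite bracket: [[t3, t2], t1]
The bracket unfolds into 4 signed words via [a, b] = ab - ba (2^2 = 4).
Keep just the words that open with t1:
  t1t2t3 appears with sign +1, giving the term +[[t1, t2], t3]
  t1t3t2 appears with sign -1, giving the term -[[t1, t3], t2]

[[t1, t2], t3] - [[t1, t3], t2]


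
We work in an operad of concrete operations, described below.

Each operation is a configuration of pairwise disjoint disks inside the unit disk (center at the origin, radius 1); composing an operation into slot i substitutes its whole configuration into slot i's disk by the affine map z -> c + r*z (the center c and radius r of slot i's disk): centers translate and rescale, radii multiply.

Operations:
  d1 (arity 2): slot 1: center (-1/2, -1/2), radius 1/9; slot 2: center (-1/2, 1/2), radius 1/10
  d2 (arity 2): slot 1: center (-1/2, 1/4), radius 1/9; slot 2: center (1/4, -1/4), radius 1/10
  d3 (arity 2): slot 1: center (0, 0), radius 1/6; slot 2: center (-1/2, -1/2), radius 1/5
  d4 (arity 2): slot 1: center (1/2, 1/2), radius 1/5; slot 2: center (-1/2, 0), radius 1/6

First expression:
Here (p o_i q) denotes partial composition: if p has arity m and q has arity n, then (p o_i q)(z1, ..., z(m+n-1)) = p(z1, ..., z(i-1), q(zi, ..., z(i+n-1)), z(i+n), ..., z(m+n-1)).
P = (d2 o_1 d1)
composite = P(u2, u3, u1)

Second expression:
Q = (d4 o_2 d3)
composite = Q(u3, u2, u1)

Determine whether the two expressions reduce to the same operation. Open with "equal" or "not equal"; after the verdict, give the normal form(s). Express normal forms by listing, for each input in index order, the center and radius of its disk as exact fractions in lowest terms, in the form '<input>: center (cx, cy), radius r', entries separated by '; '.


In normal form, the first expression is u1: center (1/4, -1/4), radius 1/10; u2: center (-5/9, 7/36), radius 1/81; u3: center (-5/9, 11/36), radius 1/90
In normal form, the second expression is u1: center (-7/12, -1/12), radius 1/30; u2: center (-1/2, 0), radius 1/36; u3: center (1/2, 1/2), radius 1/5
Different reductions; not equal.

not equal; first: u1: center (1/4, -1/4), radius 1/10; u2: center (-5/9, 7/36), radius 1/81; u3: center (-5/9, 11/36), radius 1/90; second: u1: center (-7/12, -1/12), radius 1/30; u2: center (-1/2, 0), radius 1/36; u3: center (1/2, 1/2), radius 1/5


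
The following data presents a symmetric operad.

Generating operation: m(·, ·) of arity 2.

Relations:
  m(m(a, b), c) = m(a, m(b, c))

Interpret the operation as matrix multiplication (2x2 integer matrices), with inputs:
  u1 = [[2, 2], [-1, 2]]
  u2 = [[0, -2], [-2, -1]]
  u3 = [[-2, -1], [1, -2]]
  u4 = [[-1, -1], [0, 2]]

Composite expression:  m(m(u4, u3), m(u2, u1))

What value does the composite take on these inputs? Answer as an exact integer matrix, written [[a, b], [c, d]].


m(u4, u3) = [[1, 3], [2, -4]]
m(u2, u1) = [[2, -4], [-3, -6]]
m(m(u4, u3), m(u2, u1)) = [[-7, -22], [16, 16]]

[[-7, -22], [16, 16]]


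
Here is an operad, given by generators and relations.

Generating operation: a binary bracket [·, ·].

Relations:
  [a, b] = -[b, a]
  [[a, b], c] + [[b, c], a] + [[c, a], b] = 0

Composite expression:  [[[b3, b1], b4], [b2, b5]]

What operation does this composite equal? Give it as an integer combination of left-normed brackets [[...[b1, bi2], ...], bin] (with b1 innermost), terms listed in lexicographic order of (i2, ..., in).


-[[[[b1, b3], b4], b2], b5] + [[[[b1, b3], b4], b5], b2]

A multilinear Lie element is pinned by b1-initial words (b1 innermost).
Composite bracket: [[[b3, b1], b4], [b2, b5]]
Under [a, b] = ab - ba we get 16 signed associative words (2^4 = 16).
Words beginning with b1 determine it all:
  sign of b1b3b4b2b5 is -1, so it contributes -[[[[b1, b3], b4], b2], b5]
  sign of b1b3b4b5b2 is +1, so it contributes +[[[[b1, b3], b4], b5], b2]


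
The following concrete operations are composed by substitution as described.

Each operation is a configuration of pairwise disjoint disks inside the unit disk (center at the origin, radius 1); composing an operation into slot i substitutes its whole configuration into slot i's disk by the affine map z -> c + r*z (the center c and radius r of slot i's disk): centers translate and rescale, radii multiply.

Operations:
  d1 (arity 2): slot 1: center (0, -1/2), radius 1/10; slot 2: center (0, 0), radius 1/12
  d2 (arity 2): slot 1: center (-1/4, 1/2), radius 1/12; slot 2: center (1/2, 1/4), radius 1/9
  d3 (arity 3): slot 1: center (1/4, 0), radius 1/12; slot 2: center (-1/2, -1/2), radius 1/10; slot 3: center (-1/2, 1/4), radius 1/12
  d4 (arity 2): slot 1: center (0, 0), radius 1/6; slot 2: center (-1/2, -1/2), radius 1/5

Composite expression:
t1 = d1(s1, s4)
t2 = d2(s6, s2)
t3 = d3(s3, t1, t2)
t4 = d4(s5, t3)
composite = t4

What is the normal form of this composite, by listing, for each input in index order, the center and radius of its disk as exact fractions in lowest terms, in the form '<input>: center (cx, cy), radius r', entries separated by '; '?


s1: center (-3/5, -61/100), radius 1/500; s2: center (-71/120, -107/240), radius 1/540; s3: center (-9/20, -1/2), radius 1/60; s4: center (-3/5, -3/5), radius 1/600; s5: center (0, 0), radius 1/6; s6: center (-29/48, -53/120), radius 1/720

Only the slot chain above each s matters under d4; compose those maps.
for s5, the 1-step affine chain lands on center (0, 0), radius 1/6
for s3, the 2-step affine chain lands on center (-9/20, -1/2), radius 1/60
for s1, the 3-step affine chain lands on center (-3/5, -61/100), radius 1/500
for s4, the 3-step affine chain lands on center (-3/5, -3/5), radius 1/600
for s6, the 3-step affine chain lands on center (-29/48, -53/120), radius 1/720
for s2, the 3-step affine chain lands on center (-71/120, -107/240), radius 1/540


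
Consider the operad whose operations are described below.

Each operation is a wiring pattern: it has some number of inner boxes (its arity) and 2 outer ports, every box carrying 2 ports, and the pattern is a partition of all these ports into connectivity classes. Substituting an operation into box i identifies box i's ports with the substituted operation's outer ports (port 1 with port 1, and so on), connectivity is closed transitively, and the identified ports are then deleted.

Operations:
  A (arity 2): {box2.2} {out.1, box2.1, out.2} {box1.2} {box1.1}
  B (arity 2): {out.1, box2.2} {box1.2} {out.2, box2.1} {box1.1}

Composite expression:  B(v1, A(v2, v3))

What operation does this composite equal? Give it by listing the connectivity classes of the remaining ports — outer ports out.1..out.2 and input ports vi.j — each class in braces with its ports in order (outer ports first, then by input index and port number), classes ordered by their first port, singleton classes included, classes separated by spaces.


Treat the ports identified at B as solder joints: merge, then drop.
through A, on inputs (v2, v3): {out.1, out.2, v3.1} {v2.1} {v2.2} {v3.2} (out.j = stage outer ports)
through B, on inputs (v1, v2, v3): {out.1, out.2, v3.1} {v1.1} {v1.2} {v2.1} {v2.2} {v3.2} (out.j = stage outer ports)

{out.1, out.2, v3.1} {v1.1} {v1.2} {v2.1} {v2.2} {v3.2}


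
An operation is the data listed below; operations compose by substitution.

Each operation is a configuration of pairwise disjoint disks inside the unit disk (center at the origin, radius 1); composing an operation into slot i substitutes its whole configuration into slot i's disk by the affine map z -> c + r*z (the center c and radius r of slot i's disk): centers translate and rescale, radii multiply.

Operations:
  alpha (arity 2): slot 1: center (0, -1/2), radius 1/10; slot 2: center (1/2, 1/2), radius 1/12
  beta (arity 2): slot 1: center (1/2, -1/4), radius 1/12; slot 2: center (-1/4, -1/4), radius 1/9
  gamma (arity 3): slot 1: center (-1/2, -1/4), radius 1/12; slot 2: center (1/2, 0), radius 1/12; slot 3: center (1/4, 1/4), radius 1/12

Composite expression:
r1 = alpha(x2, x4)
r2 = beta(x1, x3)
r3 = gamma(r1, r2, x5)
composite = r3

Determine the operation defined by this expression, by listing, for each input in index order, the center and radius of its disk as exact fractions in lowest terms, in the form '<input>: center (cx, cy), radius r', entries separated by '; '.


x1: center (13/24, -1/48), radius 1/144; x2: center (-1/2, -7/24), radius 1/120; x3: center (23/48, -1/48), radius 1/108; x4: center (-11/24, -5/24), radius 1/144; x5: center (1/4, 1/4), radius 1/12

Follow each x-input down from gamma: c' goes to c + r*c', radius to r*r'.
for x2, the 2-step affine chain lands on center (-1/2, -7/24), radius 1/120
for x4, the 2-step affine chain lands on center (-11/24, -5/24), radius 1/144
for x1, the 2-step affine chain lands on center (13/24, -1/48), radius 1/144
for x3, the 2-step affine chain lands on center (23/48, -1/48), radius 1/108
for x5, the 1-step affine chain lands on center (1/4, 1/4), radius 1/12


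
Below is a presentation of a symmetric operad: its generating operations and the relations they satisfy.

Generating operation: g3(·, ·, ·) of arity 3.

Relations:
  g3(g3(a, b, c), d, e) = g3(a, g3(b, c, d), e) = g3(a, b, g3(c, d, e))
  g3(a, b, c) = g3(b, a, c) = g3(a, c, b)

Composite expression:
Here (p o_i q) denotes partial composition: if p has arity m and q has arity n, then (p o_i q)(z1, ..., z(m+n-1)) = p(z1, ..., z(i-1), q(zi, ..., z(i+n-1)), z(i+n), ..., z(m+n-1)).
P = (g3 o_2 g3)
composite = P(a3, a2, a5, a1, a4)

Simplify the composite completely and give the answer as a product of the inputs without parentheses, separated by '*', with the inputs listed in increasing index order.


Both nesting and order wash out for g3; what remains is which a's occur.
g3(a2, a5, a1) unparenthesizes to a2 * a5 * a1
g3(a3, g3(a2, a5, a1), a4) unparenthesizes to a3 * a2 * a5 * a1 * a4
reordering the factors by index: a1 * a2 * a3 * a4 * a5

a1 * a2 * a3 * a4 * a5


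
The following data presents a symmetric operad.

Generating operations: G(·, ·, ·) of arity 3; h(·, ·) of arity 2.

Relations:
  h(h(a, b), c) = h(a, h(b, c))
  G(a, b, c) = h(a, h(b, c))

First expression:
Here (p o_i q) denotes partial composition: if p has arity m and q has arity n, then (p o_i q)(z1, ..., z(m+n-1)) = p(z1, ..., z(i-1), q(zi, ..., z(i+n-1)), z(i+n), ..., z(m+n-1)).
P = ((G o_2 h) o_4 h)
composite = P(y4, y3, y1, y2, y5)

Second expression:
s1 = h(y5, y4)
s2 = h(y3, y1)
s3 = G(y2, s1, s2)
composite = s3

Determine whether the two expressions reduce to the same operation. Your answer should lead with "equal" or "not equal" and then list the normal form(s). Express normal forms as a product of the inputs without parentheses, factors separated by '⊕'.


not equal; the first gives y4 ⊕ y3 ⊕ y1 ⊕ y2 ⊕ y5 and the second y2 ⊕ y5 ⊕ y4 ⊕ y3 ⊕ y1


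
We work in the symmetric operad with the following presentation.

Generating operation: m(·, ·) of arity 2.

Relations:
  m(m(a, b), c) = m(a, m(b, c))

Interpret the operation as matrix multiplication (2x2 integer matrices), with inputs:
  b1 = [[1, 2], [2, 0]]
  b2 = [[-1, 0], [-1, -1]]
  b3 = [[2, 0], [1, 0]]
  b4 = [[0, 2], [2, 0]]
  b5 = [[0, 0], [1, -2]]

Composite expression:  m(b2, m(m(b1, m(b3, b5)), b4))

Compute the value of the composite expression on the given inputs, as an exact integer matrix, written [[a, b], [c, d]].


[[0, 0], [0, 0]]

m(b3, b5) = [[0, 0], [0, 0]]
m(b1, m(b3, b5)) = [[0, 0], [0, 0]]
m(m(b1, m(b3, b5)), b4) = [[0, 0], [0, 0]]
m(b2, m(m(b1, m(b3, b5)), b4)) = [[0, 0], [0, 0]]


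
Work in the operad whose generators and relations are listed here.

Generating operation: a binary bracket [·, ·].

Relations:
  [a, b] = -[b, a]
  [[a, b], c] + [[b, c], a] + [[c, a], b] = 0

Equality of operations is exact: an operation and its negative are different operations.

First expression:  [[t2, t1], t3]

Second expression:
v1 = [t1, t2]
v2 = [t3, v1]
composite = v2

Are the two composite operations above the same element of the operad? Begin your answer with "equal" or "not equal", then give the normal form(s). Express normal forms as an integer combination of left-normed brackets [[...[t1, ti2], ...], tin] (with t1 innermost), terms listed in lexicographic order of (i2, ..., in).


equal; the common form is -[[t1, t2], t3]

Reducing the first expression gives -[[t1, t2], t3]
Reducing the second expression gives -[[t1, t2], t3]
Identical normal forms: equal.


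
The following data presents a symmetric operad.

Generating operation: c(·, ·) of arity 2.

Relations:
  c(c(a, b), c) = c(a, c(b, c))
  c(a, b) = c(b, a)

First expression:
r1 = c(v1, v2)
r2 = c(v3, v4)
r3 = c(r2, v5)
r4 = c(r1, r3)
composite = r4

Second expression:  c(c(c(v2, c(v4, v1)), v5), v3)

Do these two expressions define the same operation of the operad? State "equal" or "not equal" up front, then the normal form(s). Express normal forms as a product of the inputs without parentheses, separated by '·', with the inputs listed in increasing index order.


equal: each reduces to v1 · v2 · v3 · v4 · v5

The first expression, normalized: v1 · v2 · v3 · v4 · v5
The second expression, normalized: v1 · v2 · v3 · v4 · v5
Same normal form: equal.


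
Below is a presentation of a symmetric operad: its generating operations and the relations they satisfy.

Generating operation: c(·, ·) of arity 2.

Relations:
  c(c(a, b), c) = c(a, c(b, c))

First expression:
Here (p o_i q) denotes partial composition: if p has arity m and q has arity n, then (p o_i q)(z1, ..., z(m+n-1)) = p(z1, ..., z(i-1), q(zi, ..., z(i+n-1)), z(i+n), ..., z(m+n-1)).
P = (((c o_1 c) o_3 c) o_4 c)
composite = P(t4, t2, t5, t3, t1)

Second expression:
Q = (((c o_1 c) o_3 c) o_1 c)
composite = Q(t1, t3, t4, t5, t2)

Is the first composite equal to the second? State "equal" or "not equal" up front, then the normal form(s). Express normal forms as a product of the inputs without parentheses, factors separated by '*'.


not equal; the first gives t4 * t2 * t5 * t3 * t1 and the second t1 * t3 * t4 * t5 * t2

Reducing the first expression gives t4 * t2 * t5 * t3 * t1
Reducing the second expression gives t1 * t3 * t4 * t5 * t2
No match — not equal.


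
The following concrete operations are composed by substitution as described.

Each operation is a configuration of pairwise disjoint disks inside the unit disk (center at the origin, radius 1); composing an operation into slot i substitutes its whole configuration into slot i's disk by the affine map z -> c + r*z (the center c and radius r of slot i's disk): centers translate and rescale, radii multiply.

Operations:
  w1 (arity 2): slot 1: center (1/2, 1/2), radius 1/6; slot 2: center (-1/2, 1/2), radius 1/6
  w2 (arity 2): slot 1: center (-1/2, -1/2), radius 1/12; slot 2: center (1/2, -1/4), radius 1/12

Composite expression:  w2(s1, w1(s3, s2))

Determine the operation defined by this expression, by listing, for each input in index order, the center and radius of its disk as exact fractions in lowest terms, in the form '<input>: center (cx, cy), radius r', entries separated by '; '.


s1: center (-1/2, -1/2), radius 1/12; s2: center (11/24, -5/24), radius 1/72; s3: center (13/24, -5/24), radius 1/72

Affine substitution under w2: radii multiply and s-centers shift.
s1: after 1 affine step, its disk has center (-1/2, -1/2), radius 1/12
s3: after 2 affine steps, its disk has center (13/24, -5/24), radius 1/72
s2: after 2 affine steps, its disk has center (11/24, -5/24), radius 1/72


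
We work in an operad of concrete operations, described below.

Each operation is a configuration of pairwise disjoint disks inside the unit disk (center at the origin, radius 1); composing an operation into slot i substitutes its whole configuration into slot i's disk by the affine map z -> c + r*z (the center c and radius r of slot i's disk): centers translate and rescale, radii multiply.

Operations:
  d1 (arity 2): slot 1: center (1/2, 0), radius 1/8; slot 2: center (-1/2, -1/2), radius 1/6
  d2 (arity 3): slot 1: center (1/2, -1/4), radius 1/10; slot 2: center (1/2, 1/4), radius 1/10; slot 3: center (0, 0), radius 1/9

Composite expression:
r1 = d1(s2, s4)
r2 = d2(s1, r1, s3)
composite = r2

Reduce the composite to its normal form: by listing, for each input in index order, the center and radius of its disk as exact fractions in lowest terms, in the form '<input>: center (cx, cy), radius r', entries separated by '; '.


s1: center (1/2, -1/4), radius 1/10; s2: center (11/20, 1/4), radius 1/80; s3: center (0, 0), radius 1/9; s4: center (9/20, 1/5), radius 1/60

Each s-disk chains the slot maps above it in d2; radii multiply.
s1 passes through 1 substitution, ending at center (1/2, -1/4), radius 1/10
s2 passes through 2 substitutions, ending at center (11/20, 1/4), radius 1/80
s4 passes through 2 substitutions, ending at center (9/20, 1/5), radius 1/60
s3 passes through 1 substitution, ending at center (0, 0), radius 1/9
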